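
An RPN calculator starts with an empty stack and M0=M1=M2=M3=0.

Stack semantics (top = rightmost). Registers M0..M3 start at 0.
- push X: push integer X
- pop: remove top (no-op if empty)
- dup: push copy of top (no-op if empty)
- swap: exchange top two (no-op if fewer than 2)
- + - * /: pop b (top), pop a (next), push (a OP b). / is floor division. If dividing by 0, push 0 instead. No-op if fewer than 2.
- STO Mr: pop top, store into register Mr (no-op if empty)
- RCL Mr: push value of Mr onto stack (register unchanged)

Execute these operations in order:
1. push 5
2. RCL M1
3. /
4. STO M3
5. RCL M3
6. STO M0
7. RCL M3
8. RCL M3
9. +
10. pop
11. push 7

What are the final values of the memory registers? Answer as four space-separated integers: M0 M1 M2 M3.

Answer: 0 0 0 0

Derivation:
After op 1 (push 5): stack=[5] mem=[0,0,0,0]
After op 2 (RCL M1): stack=[5,0] mem=[0,0,0,0]
After op 3 (/): stack=[0] mem=[0,0,0,0]
After op 4 (STO M3): stack=[empty] mem=[0,0,0,0]
After op 5 (RCL M3): stack=[0] mem=[0,0,0,0]
After op 6 (STO M0): stack=[empty] mem=[0,0,0,0]
After op 7 (RCL M3): stack=[0] mem=[0,0,0,0]
After op 8 (RCL M3): stack=[0,0] mem=[0,0,0,0]
After op 9 (+): stack=[0] mem=[0,0,0,0]
After op 10 (pop): stack=[empty] mem=[0,0,0,0]
After op 11 (push 7): stack=[7] mem=[0,0,0,0]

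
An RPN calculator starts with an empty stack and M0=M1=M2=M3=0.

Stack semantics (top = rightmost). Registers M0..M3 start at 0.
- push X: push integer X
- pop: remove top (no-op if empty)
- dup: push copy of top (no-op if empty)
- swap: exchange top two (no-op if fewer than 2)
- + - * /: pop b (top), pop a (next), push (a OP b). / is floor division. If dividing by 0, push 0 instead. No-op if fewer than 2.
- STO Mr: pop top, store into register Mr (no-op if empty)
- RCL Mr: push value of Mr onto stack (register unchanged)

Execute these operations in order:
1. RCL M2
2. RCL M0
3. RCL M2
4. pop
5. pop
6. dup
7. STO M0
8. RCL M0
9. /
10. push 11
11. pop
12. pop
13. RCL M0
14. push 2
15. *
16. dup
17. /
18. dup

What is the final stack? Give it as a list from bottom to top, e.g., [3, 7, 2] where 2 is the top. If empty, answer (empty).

After op 1 (RCL M2): stack=[0] mem=[0,0,0,0]
After op 2 (RCL M0): stack=[0,0] mem=[0,0,0,0]
After op 3 (RCL M2): stack=[0,0,0] mem=[0,0,0,0]
After op 4 (pop): stack=[0,0] mem=[0,0,0,0]
After op 5 (pop): stack=[0] mem=[0,0,0,0]
After op 6 (dup): stack=[0,0] mem=[0,0,0,0]
After op 7 (STO M0): stack=[0] mem=[0,0,0,0]
After op 8 (RCL M0): stack=[0,0] mem=[0,0,0,0]
After op 9 (/): stack=[0] mem=[0,0,0,0]
After op 10 (push 11): stack=[0,11] mem=[0,0,0,0]
After op 11 (pop): stack=[0] mem=[0,0,0,0]
After op 12 (pop): stack=[empty] mem=[0,0,0,0]
After op 13 (RCL M0): stack=[0] mem=[0,0,0,0]
After op 14 (push 2): stack=[0,2] mem=[0,0,0,0]
After op 15 (*): stack=[0] mem=[0,0,0,0]
After op 16 (dup): stack=[0,0] mem=[0,0,0,0]
After op 17 (/): stack=[0] mem=[0,0,0,0]
After op 18 (dup): stack=[0,0] mem=[0,0,0,0]

Answer: [0, 0]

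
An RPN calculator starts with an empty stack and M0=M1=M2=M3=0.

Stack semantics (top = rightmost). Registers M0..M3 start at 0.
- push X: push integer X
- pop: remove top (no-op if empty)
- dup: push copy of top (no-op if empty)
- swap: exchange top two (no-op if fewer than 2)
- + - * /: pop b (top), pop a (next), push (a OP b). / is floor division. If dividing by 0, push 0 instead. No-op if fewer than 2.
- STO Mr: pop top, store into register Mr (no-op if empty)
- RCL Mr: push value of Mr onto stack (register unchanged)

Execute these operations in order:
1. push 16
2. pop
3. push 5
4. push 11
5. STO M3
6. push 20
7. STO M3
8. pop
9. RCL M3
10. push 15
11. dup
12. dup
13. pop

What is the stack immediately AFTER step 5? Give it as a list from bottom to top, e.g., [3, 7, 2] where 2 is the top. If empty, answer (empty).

After op 1 (push 16): stack=[16] mem=[0,0,0,0]
After op 2 (pop): stack=[empty] mem=[0,0,0,0]
After op 3 (push 5): stack=[5] mem=[0,0,0,0]
After op 4 (push 11): stack=[5,11] mem=[0,0,0,0]
After op 5 (STO M3): stack=[5] mem=[0,0,0,11]

[5]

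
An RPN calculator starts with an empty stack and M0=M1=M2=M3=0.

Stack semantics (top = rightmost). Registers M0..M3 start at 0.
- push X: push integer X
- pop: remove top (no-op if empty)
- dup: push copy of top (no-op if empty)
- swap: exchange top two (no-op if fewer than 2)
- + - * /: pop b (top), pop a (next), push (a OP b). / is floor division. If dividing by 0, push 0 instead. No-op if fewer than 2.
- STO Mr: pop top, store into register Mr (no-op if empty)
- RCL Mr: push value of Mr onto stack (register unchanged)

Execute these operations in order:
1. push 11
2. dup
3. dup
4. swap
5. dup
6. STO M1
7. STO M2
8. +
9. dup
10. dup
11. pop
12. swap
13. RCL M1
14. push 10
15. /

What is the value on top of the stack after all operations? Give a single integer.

Answer: 1

Derivation:
After op 1 (push 11): stack=[11] mem=[0,0,0,0]
After op 2 (dup): stack=[11,11] mem=[0,0,0,0]
After op 3 (dup): stack=[11,11,11] mem=[0,0,0,0]
After op 4 (swap): stack=[11,11,11] mem=[0,0,0,0]
After op 5 (dup): stack=[11,11,11,11] mem=[0,0,0,0]
After op 6 (STO M1): stack=[11,11,11] mem=[0,11,0,0]
After op 7 (STO M2): stack=[11,11] mem=[0,11,11,0]
After op 8 (+): stack=[22] mem=[0,11,11,0]
After op 9 (dup): stack=[22,22] mem=[0,11,11,0]
After op 10 (dup): stack=[22,22,22] mem=[0,11,11,0]
After op 11 (pop): stack=[22,22] mem=[0,11,11,0]
After op 12 (swap): stack=[22,22] mem=[0,11,11,0]
After op 13 (RCL M1): stack=[22,22,11] mem=[0,11,11,0]
After op 14 (push 10): stack=[22,22,11,10] mem=[0,11,11,0]
After op 15 (/): stack=[22,22,1] mem=[0,11,11,0]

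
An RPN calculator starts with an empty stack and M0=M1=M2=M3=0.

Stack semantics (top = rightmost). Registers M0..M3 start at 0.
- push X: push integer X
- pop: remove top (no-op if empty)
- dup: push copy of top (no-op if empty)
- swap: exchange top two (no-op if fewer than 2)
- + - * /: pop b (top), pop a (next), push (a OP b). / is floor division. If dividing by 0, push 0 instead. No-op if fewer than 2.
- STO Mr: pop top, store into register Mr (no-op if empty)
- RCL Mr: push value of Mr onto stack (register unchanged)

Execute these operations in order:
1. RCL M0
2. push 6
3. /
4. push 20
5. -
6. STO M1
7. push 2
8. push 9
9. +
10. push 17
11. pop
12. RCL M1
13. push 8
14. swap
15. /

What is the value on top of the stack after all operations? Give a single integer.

Answer: -1

Derivation:
After op 1 (RCL M0): stack=[0] mem=[0,0,0,0]
After op 2 (push 6): stack=[0,6] mem=[0,0,0,0]
After op 3 (/): stack=[0] mem=[0,0,0,0]
After op 4 (push 20): stack=[0,20] mem=[0,0,0,0]
After op 5 (-): stack=[-20] mem=[0,0,0,0]
After op 6 (STO M1): stack=[empty] mem=[0,-20,0,0]
After op 7 (push 2): stack=[2] mem=[0,-20,0,0]
After op 8 (push 9): stack=[2,9] mem=[0,-20,0,0]
After op 9 (+): stack=[11] mem=[0,-20,0,0]
After op 10 (push 17): stack=[11,17] mem=[0,-20,0,0]
After op 11 (pop): stack=[11] mem=[0,-20,0,0]
After op 12 (RCL M1): stack=[11,-20] mem=[0,-20,0,0]
After op 13 (push 8): stack=[11,-20,8] mem=[0,-20,0,0]
After op 14 (swap): stack=[11,8,-20] mem=[0,-20,0,0]
After op 15 (/): stack=[11,-1] mem=[0,-20,0,0]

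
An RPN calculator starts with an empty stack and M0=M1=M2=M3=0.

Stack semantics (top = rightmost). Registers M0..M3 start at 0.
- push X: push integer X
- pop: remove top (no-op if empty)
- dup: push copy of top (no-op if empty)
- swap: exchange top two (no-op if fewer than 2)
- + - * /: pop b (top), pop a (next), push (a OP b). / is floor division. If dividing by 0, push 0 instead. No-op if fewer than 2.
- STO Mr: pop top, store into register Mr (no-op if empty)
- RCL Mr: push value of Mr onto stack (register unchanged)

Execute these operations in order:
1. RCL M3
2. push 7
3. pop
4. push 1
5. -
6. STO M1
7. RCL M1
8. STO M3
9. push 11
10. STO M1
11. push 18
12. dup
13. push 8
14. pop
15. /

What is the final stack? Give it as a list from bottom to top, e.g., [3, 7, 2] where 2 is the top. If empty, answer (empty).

After op 1 (RCL M3): stack=[0] mem=[0,0,0,0]
After op 2 (push 7): stack=[0,7] mem=[0,0,0,0]
After op 3 (pop): stack=[0] mem=[0,0,0,0]
After op 4 (push 1): stack=[0,1] mem=[0,0,0,0]
After op 5 (-): stack=[-1] mem=[0,0,0,0]
After op 6 (STO M1): stack=[empty] mem=[0,-1,0,0]
After op 7 (RCL M1): stack=[-1] mem=[0,-1,0,0]
After op 8 (STO M3): stack=[empty] mem=[0,-1,0,-1]
After op 9 (push 11): stack=[11] mem=[0,-1,0,-1]
After op 10 (STO M1): stack=[empty] mem=[0,11,0,-1]
After op 11 (push 18): stack=[18] mem=[0,11,0,-1]
After op 12 (dup): stack=[18,18] mem=[0,11,0,-1]
After op 13 (push 8): stack=[18,18,8] mem=[0,11,0,-1]
After op 14 (pop): stack=[18,18] mem=[0,11,0,-1]
After op 15 (/): stack=[1] mem=[0,11,0,-1]

Answer: [1]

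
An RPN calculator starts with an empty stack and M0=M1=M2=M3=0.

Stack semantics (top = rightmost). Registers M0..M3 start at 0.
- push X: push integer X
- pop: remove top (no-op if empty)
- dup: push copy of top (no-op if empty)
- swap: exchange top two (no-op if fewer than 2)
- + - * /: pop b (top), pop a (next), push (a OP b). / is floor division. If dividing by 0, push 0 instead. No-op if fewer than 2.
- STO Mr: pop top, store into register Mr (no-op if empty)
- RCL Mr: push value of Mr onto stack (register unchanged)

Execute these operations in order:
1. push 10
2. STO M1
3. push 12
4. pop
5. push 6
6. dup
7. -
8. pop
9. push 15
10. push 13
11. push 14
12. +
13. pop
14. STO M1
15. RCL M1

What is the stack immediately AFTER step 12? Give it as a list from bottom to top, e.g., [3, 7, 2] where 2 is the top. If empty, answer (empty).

After op 1 (push 10): stack=[10] mem=[0,0,0,0]
After op 2 (STO M1): stack=[empty] mem=[0,10,0,0]
After op 3 (push 12): stack=[12] mem=[0,10,0,0]
After op 4 (pop): stack=[empty] mem=[0,10,0,0]
After op 5 (push 6): stack=[6] mem=[0,10,0,0]
After op 6 (dup): stack=[6,6] mem=[0,10,0,0]
After op 7 (-): stack=[0] mem=[0,10,0,0]
After op 8 (pop): stack=[empty] mem=[0,10,0,0]
After op 9 (push 15): stack=[15] mem=[0,10,0,0]
After op 10 (push 13): stack=[15,13] mem=[0,10,0,0]
After op 11 (push 14): stack=[15,13,14] mem=[0,10,0,0]
After op 12 (+): stack=[15,27] mem=[0,10,0,0]

[15, 27]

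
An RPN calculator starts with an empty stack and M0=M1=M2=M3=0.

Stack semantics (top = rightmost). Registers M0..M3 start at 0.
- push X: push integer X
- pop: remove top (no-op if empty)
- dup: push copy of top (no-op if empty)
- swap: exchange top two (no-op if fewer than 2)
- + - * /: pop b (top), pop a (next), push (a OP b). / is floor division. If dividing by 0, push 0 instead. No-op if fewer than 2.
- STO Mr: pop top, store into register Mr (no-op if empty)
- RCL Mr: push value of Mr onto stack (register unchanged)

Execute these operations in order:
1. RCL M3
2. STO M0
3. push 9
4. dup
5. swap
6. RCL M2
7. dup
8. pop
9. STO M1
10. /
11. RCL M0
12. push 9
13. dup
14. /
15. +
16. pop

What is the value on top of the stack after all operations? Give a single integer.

Answer: 1

Derivation:
After op 1 (RCL M3): stack=[0] mem=[0,0,0,0]
After op 2 (STO M0): stack=[empty] mem=[0,0,0,0]
After op 3 (push 9): stack=[9] mem=[0,0,0,0]
After op 4 (dup): stack=[9,9] mem=[0,0,0,0]
After op 5 (swap): stack=[9,9] mem=[0,0,0,0]
After op 6 (RCL M2): stack=[9,9,0] mem=[0,0,0,0]
After op 7 (dup): stack=[9,9,0,0] mem=[0,0,0,0]
After op 8 (pop): stack=[9,9,0] mem=[0,0,0,0]
After op 9 (STO M1): stack=[9,9] mem=[0,0,0,0]
After op 10 (/): stack=[1] mem=[0,0,0,0]
After op 11 (RCL M0): stack=[1,0] mem=[0,0,0,0]
After op 12 (push 9): stack=[1,0,9] mem=[0,0,0,0]
After op 13 (dup): stack=[1,0,9,9] mem=[0,0,0,0]
After op 14 (/): stack=[1,0,1] mem=[0,0,0,0]
After op 15 (+): stack=[1,1] mem=[0,0,0,0]
After op 16 (pop): stack=[1] mem=[0,0,0,0]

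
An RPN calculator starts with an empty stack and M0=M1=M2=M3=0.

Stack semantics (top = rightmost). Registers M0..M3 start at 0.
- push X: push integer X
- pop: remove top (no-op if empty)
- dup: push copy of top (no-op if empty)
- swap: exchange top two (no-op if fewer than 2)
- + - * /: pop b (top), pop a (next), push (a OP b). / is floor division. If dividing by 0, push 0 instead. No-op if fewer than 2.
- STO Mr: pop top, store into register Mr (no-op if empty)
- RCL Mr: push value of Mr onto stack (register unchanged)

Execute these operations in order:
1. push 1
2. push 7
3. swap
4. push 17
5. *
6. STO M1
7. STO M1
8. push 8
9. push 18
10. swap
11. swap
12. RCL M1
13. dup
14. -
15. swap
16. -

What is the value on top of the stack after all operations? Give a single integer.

After op 1 (push 1): stack=[1] mem=[0,0,0,0]
After op 2 (push 7): stack=[1,7] mem=[0,0,0,0]
After op 3 (swap): stack=[7,1] mem=[0,0,0,0]
After op 4 (push 17): stack=[7,1,17] mem=[0,0,0,0]
After op 5 (*): stack=[7,17] mem=[0,0,0,0]
After op 6 (STO M1): stack=[7] mem=[0,17,0,0]
After op 7 (STO M1): stack=[empty] mem=[0,7,0,0]
After op 8 (push 8): stack=[8] mem=[0,7,0,0]
After op 9 (push 18): stack=[8,18] mem=[0,7,0,0]
After op 10 (swap): stack=[18,8] mem=[0,7,0,0]
After op 11 (swap): stack=[8,18] mem=[0,7,0,0]
After op 12 (RCL M1): stack=[8,18,7] mem=[0,7,0,0]
After op 13 (dup): stack=[8,18,7,7] mem=[0,7,0,0]
After op 14 (-): stack=[8,18,0] mem=[0,7,0,0]
After op 15 (swap): stack=[8,0,18] mem=[0,7,0,0]
After op 16 (-): stack=[8,-18] mem=[0,7,0,0]

Answer: -18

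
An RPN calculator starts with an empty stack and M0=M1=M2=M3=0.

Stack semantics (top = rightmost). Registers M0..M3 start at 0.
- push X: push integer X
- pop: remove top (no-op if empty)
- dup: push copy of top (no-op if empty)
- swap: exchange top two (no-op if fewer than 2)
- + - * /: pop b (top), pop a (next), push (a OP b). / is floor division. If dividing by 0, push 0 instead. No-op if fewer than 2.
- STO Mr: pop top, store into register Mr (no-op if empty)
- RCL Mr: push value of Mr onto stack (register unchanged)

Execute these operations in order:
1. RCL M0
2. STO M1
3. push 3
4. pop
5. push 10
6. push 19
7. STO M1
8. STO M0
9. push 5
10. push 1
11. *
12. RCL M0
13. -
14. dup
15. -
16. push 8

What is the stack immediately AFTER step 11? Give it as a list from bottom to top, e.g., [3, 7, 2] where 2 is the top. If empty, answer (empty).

After op 1 (RCL M0): stack=[0] mem=[0,0,0,0]
After op 2 (STO M1): stack=[empty] mem=[0,0,0,0]
After op 3 (push 3): stack=[3] mem=[0,0,0,0]
After op 4 (pop): stack=[empty] mem=[0,0,0,0]
After op 5 (push 10): stack=[10] mem=[0,0,0,0]
After op 6 (push 19): stack=[10,19] mem=[0,0,0,0]
After op 7 (STO M1): stack=[10] mem=[0,19,0,0]
After op 8 (STO M0): stack=[empty] mem=[10,19,0,0]
After op 9 (push 5): stack=[5] mem=[10,19,0,0]
After op 10 (push 1): stack=[5,1] mem=[10,19,0,0]
After op 11 (*): stack=[5] mem=[10,19,0,0]

[5]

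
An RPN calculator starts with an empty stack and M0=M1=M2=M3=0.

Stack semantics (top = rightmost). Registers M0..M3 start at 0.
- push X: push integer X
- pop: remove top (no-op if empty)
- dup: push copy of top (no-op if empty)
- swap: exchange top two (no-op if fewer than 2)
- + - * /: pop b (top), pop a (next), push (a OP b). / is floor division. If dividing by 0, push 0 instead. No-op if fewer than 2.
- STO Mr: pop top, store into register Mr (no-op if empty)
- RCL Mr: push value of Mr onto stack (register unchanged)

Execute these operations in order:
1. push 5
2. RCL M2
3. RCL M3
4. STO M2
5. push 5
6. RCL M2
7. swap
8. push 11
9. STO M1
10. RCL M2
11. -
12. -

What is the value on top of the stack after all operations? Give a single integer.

After op 1 (push 5): stack=[5] mem=[0,0,0,0]
After op 2 (RCL M2): stack=[5,0] mem=[0,0,0,0]
After op 3 (RCL M3): stack=[5,0,0] mem=[0,0,0,0]
After op 4 (STO M2): stack=[5,0] mem=[0,0,0,0]
After op 5 (push 5): stack=[5,0,5] mem=[0,0,0,0]
After op 6 (RCL M2): stack=[5,0,5,0] mem=[0,0,0,0]
After op 7 (swap): stack=[5,0,0,5] mem=[0,0,0,0]
After op 8 (push 11): stack=[5,0,0,5,11] mem=[0,0,0,0]
After op 9 (STO M1): stack=[5,0,0,5] mem=[0,11,0,0]
After op 10 (RCL M2): stack=[5,0,0,5,0] mem=[0,11,0,0]
After op 11 (-): stack=[5,0,0,5] mem=[0,11,0,0]
After op 12 (-): stack=[5,0,-5] mem=[0,11,0,0]

Answer: -5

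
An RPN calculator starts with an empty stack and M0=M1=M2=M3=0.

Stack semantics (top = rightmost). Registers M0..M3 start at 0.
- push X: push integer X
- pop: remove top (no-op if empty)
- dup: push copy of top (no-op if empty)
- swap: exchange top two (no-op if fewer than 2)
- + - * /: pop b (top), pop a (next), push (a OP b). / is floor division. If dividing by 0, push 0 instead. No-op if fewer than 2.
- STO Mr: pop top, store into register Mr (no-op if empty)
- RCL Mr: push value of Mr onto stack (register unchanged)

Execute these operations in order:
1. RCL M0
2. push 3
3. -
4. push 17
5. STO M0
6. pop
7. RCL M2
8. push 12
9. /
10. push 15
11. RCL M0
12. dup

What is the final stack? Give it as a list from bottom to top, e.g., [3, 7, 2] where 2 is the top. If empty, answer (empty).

After op 1 (RCL M0): stack=[0] mem=[0,0,0,0]
After op 2 (push 3): stack=[0,3] mem=[0,0,0,0]
After op 3 (-): stack=[-3] mem=[0,0,0,0]
After op 4 (push 17): stack=[-3,17] mem=[0,0,0,0]
After op 5 (STO M0): stack=[-3] mem=[17,0,0,0]
After op 6 (pop): stack=[empty] mem=[17,0,0,0]
After op 7 (RCL M2): stack=[0] mem=[17,0,0,0]
After op 8 (push 12): stack=[0,12] mem=[17,0,0,0]
After op 9 (/): stack=[0] mem=[17,0,0,0]
After op 10 (push 15): stack=[0,15] mem=[17,0,0,0]
After op 11 (RCL M0): stack=[0,15,17] mem=[17,0,0,0]
After op 12 (dup): stack=[0,15,17,17] mem=[17,0,0,0]

Answer: [0, 15, 17, 17]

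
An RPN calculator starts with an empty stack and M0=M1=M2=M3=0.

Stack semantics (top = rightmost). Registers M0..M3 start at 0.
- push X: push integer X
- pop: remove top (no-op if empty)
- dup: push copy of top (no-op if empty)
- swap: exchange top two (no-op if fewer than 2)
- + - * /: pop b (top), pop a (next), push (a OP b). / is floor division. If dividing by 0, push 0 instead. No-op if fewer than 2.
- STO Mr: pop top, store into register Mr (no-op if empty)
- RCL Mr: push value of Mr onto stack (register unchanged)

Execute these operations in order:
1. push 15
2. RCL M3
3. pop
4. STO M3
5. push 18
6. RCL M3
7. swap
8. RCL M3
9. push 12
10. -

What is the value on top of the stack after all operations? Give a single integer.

After op 1 (push 15): stack=[15] mem=[0,0,0,0]
After op 2 (RCL M3): stack=[15,0] mem=[0,0,0,0]
After op 3 (pop): stack=[15] mem=[0,0,0,0]
After op 4 (STO M3): stack=[empty] mem=[0,0,0,15]
After op 5 (push 18): stack=[18] mem=[0,0,0,15]
After op 6 (RCL M3): stack=[18,15] mem=[0,0,0,15]
After op 7 (swap): stack=[15,18] mem=[0,0,0,15]
After op 8 (RCL M3): stack=[15,18,15] mem=[0,0,0,15]
After op 9 (push 12): stack=[15,18,15,12] mem=[0,0,0,15]
After op 10 (-): stack=[15,18,3] mem=[0,0,0,15]

Answer: 3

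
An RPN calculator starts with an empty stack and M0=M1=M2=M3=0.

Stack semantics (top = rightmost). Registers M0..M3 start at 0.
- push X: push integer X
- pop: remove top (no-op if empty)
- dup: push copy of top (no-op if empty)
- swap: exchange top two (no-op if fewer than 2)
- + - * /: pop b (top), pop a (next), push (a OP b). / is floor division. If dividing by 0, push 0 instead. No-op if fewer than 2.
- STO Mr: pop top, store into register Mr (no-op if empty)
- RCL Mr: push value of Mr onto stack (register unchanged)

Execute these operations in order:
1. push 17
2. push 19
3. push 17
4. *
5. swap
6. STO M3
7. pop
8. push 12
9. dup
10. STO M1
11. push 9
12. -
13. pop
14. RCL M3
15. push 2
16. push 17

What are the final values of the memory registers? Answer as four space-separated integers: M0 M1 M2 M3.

After op 1 (push 17): stack=[17] mem=[0,0,0,0]
After op 2 (push 19): stack=[17,19] mem=[0,0,0,0]
After op 3 (push 17): stack=[17,19,17] mem=[0,0,0,0]
After op 4 (*): stack=[17,323] mem=[0,0,0,0]
After op 5 (swap): stack=[323,17] mem=[0,0,0,0]
After op 6 (STO M3): stack=[323] mem=[0,0,0,17]
After op 7 (pop): stack=[empty] mem=[0,0,0,17]
After op 8 (push 12): stack=[12] mem=[0,0,0,17]
After op 9 (dup): stack=[12,12] mem=[0,0,0,17]
After op 10 (STO M1): stack=[12] mem=[0,12,0,17]
After op 11 (push 9): stack=[12,9] mem=[0,12,0,17]
After op 12 (-): stack=[3] mem=[0,12,0,17]
After op 13 (pop): stack=[empty] mem=[0,12,0,17]
After op 14 (RCL M3): stack=[17] mem=[0,12,0,17]
After op 15 (push 2): stack=[17,2] mem=[0,12,0,17]
After op 16 (push 17): stack=[17,2,17] mem=[0,12,0,17]

Answer: 0 12 0 17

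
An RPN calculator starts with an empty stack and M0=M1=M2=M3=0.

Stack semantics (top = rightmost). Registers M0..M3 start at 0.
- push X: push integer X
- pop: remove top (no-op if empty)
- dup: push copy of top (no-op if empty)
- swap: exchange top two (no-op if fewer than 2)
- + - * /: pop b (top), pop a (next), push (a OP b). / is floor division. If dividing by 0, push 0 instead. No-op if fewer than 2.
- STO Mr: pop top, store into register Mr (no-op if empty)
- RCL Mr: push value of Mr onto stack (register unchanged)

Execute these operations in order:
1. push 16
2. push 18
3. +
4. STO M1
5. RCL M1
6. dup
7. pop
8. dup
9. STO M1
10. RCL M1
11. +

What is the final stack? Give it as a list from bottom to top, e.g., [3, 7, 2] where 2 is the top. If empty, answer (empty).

Answer: [68]

Derivation:
After op 1 (push 16): stack=[16] mem=[0,0,0,0]
After op 2 (push 18): stack=[16,18] mem=[0,0,0,0]
After op 3 (+): stack=[34] mem=[0,0,0,0]
After op 4 (STO M1): stack=[empty] mem=[0,34,0,0]
After op 5 (RCL M1): stack=[34] mem=[0,34,0,0]
After op 6 (dup): stack=[34,34] mem=[0,34,0,0]
After op 7 (pop): stack=[34] mem=[0,34,0,0]
After op 8 (dup): stack=[34,34] mem=[0,34,0,0]
After op 9 (STO M1): stack=[34] mem=[0,34,0,0]
After op 10 (RCL M1): stack=[34,34] mem=[0,34,0,0]
After op 11 (+): stack=[68] mem=[0,34,0,0]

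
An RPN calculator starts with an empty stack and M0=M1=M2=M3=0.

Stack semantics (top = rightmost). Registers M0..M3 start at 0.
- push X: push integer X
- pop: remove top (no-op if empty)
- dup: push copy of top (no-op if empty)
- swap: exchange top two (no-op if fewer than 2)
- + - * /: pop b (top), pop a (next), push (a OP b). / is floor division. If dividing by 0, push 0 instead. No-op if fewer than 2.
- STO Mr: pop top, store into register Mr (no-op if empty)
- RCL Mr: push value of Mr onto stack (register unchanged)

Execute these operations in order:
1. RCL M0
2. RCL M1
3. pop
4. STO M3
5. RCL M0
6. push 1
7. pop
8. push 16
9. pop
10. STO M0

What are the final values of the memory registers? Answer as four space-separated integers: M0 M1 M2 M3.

Answer: 0 0 0 0

Derivation:
After op 1 (RCL M0): stack=[0] mem=[0,0,0,0]
After op 2 (RCL M1): stack=[0,0] mem=[0,0,0,0]
After op 3 (pop): stack=[0] mem=[0,0,0,0]
After op 4 (STO M3): stack=[empty] mem=[0,0,0,0]
After op 5 (RCL M0): stack=[0] mem=[0,0,0,0]
After op 6 (push 1): stack=[0,1] mem=[0,0,0,0]
After op 7 (pop): stack=[0] mem=[0,0,0,0]
After op 8 (push 16): stack=[0,16] mem=[0,0,0,0]
After op 9 (pop): stack=[0] mem=[0,0,0,0]
After op 10 (STO M0): stack=[empty] mem=[0,0,0,0]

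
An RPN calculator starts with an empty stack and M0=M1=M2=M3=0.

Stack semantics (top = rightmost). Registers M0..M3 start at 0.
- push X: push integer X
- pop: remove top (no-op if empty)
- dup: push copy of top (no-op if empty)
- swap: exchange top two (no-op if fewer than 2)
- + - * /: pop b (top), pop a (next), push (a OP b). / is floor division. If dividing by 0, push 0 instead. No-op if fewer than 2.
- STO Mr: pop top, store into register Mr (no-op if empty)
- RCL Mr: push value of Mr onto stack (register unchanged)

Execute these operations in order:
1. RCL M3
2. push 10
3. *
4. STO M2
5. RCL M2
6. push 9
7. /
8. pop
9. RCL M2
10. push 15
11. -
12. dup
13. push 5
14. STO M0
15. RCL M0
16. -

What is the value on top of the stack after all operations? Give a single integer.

After op 1 (RCL M3): stack=[0] mem=[0,0,0,0]
After op 2 (push 10): stack=[0,10] mem=[0,0,0,0]
After op 3 (*): stack=[0] mem=[0,0,0,0]
After op 4 (STO M2): stack=[empty] mem=[0,0,0,0]
After op 5 (RCL M2): stack=[0] mem=[0,0,0,0]
After op 6 (push 9): stack=[0,9] mem=[0,0,0,0]
After op 7 (/): stack=[0] mem=[0,0,0,0]
After op 8 (pop): stack=[empty] mem=[0,0,0,0]
After op 9 (RCL M2): stack=[0] mem=[0,0,0,0]
After op 10 (push 15): stack=[0,15] mem=[0,0,0,0]
After op 11 (-): stack=[-15] mem=[0,0,0,0]
After op 12 (dup): stack=[-15,-15] mem=[0,0,0,0]
After op 13 (push 5): stack=[-15,-15,5] mem=[0,0,0,0]
After op 14 (STO M0): stack=[-15,-15] mem=[5,0,0,0]
After op 15 (RCL M0): stack=[-15,-15,5] mem=[5,0,0,0]
After op 16 (-): stack=[-15,-20] mem=[5,0,0,0]

Answer: -20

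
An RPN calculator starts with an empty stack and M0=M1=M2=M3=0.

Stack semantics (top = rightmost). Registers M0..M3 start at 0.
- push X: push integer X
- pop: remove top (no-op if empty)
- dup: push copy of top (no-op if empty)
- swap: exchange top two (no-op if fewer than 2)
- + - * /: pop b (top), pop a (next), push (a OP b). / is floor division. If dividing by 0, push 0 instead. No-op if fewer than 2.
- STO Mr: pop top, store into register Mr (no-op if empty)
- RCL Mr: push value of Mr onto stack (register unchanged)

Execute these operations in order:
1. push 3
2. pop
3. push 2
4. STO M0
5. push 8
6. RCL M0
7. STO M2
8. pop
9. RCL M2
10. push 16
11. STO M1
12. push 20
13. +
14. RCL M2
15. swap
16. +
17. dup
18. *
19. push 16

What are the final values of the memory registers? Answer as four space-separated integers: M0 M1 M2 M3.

Answer: 2 16 2 0

Derivation:
After op 1 (push 3): stack=[3] mem=[0,0,0,0]
After op 2 (pop): stack=[empty] mem=[0,0,0,0]
After op 3 (push 2): stack=[2] mem=[0,0,0,0]
After op 4 (STO M0): stack=[empty] mem=[2,0,0,0]
After op 5 (push 8): stack=[8] mem=[2,0,0,0]
After op 6 (RCL M0): stack=[8,2] mem=[2,0,0,0]
After op 7 (STO M2): stack=[8] mem=[2,0,2,0]
After op 8 (pop): stack=[empty] mem=[2,0,2,0]
After op 9 (RCL M2): stack=[2] mem=[2,0,2,0]
After op 10 (push 16): stack=[2,16] mem=[2,0,2,0]
After op 11 (STO M1): stack=[2] mem=[2,16,2,0]
After op 12 (push 20): stack=[2,20] mem=[2,16,2,0]
After op 13 (+): stack=[22] mem=[2,16,2,0]
After op 14 (RCL M2): stack=[22,2] mem=[2,16,2,0]
After op 15 (swap): stack=[2,22] mem=[2,16,2,0]
After op 16 (+): stack=[24] mem=[2,16,2,0]
After op 17 (dup): stack=[24,24] mem=[2,16,2,0]
After op 18 (*): stack=[576] mem=[2,16,2,0]
After op 19 (push 16): stack=[576,16] mem=[2,16,2,0]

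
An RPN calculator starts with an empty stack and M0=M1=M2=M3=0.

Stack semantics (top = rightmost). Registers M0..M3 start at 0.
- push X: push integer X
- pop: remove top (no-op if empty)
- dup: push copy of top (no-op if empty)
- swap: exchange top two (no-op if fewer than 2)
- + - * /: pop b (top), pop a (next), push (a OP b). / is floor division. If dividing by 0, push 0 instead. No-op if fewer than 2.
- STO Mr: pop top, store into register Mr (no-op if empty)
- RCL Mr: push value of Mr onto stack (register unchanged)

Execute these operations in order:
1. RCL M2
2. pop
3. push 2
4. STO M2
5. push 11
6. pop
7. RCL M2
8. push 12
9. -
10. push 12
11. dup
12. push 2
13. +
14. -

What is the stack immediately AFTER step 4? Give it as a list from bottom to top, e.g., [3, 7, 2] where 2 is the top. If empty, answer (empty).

After op 1 (RCL M2): stack=[0] mem=[0,0,0,0]
After op 2 (pop): stack=[empty] mem=[0,0,0,0]
After op 3 (push 2): stack=[2] mem=[0,0,0,0]
After op 4 (STO M2): stack=[empty] mem=[0,0,2,0]

(empty)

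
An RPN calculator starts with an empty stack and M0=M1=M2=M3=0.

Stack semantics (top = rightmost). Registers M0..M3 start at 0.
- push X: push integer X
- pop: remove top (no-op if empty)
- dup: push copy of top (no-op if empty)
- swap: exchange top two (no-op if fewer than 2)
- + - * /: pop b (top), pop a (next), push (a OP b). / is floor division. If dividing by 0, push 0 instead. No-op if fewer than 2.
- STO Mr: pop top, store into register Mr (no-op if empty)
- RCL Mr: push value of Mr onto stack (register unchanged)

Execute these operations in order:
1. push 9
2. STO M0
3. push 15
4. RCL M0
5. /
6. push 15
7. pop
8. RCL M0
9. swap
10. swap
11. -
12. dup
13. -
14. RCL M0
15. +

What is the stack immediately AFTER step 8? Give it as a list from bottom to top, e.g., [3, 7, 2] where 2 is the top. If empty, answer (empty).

After op 1 (push 9): stack=[9] mem=[0,0,0,0]
After op 2 (STO M0): stack=[empty] mem=[9,0,0,0]
After op 3 (push 15): stack=[15] mem=[9,0,0,0]
After op 4 (RCL M0): stack=[15,9] mem=[9,0,0,0]
After op 5 (/): stack=[1] mem=[9,0,0,0]
After op 6 (push 15): stack=[1,15] mem=[9,0,0,0]
After op 7 (pop): stack=[1] mem=[9,0,0,0]
After op 8 (RCL M0): stack=[1,9] mem=[9,0,0,0]

[1, 9]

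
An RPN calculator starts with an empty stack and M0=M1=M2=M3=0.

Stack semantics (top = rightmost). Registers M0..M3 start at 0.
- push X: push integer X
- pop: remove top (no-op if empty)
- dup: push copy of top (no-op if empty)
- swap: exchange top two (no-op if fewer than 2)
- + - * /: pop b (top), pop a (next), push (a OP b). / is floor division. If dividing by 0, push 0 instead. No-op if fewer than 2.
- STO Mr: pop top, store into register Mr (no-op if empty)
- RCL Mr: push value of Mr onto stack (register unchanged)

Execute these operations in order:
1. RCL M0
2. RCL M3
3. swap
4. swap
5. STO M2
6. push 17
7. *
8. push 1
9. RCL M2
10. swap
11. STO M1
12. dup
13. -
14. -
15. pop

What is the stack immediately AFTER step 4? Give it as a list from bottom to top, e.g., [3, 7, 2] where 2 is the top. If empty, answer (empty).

After op 1 (RCL M0): stack=[0] mem=[0,0,0,0]
After op 2 (RCL M3): stack=[0,0] mem=[0,0,0,0]
After op 3 (swap): stack=[0,0] mem=[0,0,0,0]
After op 4 (swap): stack=[0,0] mem=[0,0,0,0]

[0, 0]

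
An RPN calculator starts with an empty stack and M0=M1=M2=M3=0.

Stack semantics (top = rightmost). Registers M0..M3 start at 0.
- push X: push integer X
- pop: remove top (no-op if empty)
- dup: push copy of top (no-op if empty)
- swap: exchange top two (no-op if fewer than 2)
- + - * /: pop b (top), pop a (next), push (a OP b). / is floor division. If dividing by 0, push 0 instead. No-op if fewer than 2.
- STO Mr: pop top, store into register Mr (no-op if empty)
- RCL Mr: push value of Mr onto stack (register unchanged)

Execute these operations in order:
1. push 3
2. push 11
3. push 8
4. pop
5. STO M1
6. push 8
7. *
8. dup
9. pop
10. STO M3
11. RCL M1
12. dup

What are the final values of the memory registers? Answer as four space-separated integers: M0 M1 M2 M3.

Answer: 0 11 0 24

Derivation:
After op 1 (push 3): stack=[3] mem=[0,0,0,0]
After op 2 (push 11): stack=[3,11] mem=[0,0,0,0]
After op 3 (push 8): stack=[3,11,8] mem=[0,0,0,0]
After op 4 (pop): stack=[3,11] mem=[0,0,0,0]
After op 5 (STO M1): stack=[3] mem=[0,11,0,0]
After op 6 (push 8): stack=[3,8] mem=[0,11,0,0]
After op 7 (*): stack=[24] mem=[0,11,0,0]
After op 8 (dup): stack=[24,24] mem=[0,11,0,0]
After op 9 (pop): stack=[24] mem=[0,11,0,0]
After op 10 (STO M3): stack=[empty] mem=[0,11,0,24]
After op 11 (RCL M1): stack=[11] mem=[0,11,0,24]
After op 12 (dup): stack=[11,11] mem=[0,11,0,24]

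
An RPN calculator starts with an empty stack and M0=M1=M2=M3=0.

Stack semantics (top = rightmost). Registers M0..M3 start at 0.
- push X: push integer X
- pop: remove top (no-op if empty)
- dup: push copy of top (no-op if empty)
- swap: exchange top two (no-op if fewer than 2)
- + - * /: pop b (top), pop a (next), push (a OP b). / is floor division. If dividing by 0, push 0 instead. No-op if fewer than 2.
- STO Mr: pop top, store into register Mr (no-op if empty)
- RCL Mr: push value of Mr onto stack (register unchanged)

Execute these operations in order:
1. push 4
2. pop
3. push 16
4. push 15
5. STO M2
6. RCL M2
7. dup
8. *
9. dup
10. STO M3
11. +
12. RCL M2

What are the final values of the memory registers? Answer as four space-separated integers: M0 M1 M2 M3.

Answer: 0 0 15 225

Derivation:
After op 1 (push 4): stack=[4] mem=[0,0,0,0]
After op 2 (pop): stack=[empty] mem=[0,0,0,0]
After op 3 (push 16): stack=[16] mem=[0,0,0,0]
After op 4 (push 15): stack=[16,15] mem=[0,0,0,0]
After op 5 (STO M2): stack=[16] mem=[0,0,15,0]
After op 6 (RCL M2): stack=[16,15] mem=[0,0,15,0]
After op 7 (dup): stack=[16,15,15] mem=[0,0,15,0]
After op 8 (*): stack=[16,225] mem=[0,0,15,0]
After op 9 (dup): stack=[16,225,225] mem=[0,0,15,0]
After op 10 (STO M3): stack=[16,225] mem=[0,0,15,225]
After op 11 (+): stack=[241] mem=[0,0,15,225]
After op 12 (RCL M2): stack=[241,15] mem=[0,0,15,225]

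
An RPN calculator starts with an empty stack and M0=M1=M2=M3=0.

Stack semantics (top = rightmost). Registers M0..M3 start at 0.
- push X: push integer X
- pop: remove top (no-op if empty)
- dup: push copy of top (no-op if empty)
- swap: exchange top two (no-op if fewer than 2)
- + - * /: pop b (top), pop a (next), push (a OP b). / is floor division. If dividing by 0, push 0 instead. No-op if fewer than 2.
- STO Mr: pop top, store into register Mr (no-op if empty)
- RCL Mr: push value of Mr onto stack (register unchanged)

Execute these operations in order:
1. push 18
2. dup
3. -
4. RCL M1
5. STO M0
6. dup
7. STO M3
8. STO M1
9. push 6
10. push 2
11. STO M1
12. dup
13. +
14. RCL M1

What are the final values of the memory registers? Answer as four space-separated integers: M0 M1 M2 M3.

After op 1 (push 18): stack=[18] mem=[0,0,0,0]
After op 2 (dup): stack=[18,18] mem=[0,0,0,0]
After op 3 (-): stack=[0] mem=[0,0,0,0]
After op 4 (RCL M1): stack=[0,0] mem=[0,0,0,0]
After op 5 (STO M0): stack=[0] mem=[0,0,0,0]
After op 6 (dup): stack=[0,0] mem=[0,0,0,0]
After op 7 (STO M3): stack=[0] mem=[0,0,0,0]
After op 8 (STO M1): stack=[empty] mem=[0,0,0,0]
After op 9 (push 6): stack=[6] mem=[0,0,0,0]
After op 10 (push 2): stack=[6,2] mem=[0,0,0,0]
After op 11 (STO M1): stack=[6] mem=[0,2,0,0]
After op 12 (dup): stack=[6,6] mem=[0,2,0,0]
After op 13 (+): stack=[12] mem=[0,2,0,0]
After op 14 (RCL M1): stack=[12,2] mem=[0,2,0,0]

Answer: 0 2 0 0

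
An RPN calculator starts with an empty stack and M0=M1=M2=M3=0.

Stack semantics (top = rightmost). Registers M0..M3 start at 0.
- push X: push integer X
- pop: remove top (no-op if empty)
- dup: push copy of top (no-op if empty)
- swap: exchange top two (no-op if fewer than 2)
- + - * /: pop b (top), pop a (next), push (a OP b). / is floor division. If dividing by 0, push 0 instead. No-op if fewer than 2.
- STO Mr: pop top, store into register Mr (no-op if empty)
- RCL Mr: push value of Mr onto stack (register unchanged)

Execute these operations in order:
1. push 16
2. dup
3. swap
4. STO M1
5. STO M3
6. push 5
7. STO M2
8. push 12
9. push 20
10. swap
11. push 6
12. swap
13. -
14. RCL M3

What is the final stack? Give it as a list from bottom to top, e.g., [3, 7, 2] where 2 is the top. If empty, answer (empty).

After op 1 (push 16): stack=[16] mem=[0,0,0,0]
After op 2 (dup): stack=[16,16] mem=[0,0,0,0]
After op 3 (swap): stack=[16,16] mem=[0,0,0,0]
After op 4 (STO M1): stack=[16] mem=[0,16,0,0]
After op 5 (STO M3): stack=[empty] mem=[0,16,0,16]
After op 6 (push 5): stack=[5] mem=[0,16,0,16]
After op 7 (STO M2): stack=[empty] mem=[0,16,5,16]
After op 8 (push 12): stack=[12] mem=[0,16,5,16]
After op 9 (push 20): stack=[12,20] mem=[0,16,5,16]
After op 10 (swap): stack=[20,12] mem=[0,16,5,16]
After op 11 (push 6): stack=[20,12,6] mem=[0,16,5,16]
After op 12 (swap): stack=[20,6,12] mem=[0,16,5,16]
After op 13 (-): stack=[20,-6] mem=[0,16,5,16]
After op 14 (RCL M3): stack=[20,-6,16] mem=[0,16,5,16]

Answer: [20, -6, 16]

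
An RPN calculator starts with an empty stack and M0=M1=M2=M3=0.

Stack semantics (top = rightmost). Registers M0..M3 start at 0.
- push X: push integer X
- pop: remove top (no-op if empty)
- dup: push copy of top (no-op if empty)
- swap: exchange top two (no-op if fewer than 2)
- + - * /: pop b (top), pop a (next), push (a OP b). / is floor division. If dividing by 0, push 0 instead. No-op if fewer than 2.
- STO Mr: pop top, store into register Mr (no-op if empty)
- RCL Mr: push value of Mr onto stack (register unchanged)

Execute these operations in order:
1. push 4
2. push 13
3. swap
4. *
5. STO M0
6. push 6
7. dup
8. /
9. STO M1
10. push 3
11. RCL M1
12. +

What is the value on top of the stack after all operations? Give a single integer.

After op 1 (push 4): stack=[4] mem=[0,0,0,0]
After op 2 (push 13): stack=[4,13] mem=[0,0,0,0]
After op 3 (swap): stack=[13,4] mem=[0,0,0,0]
After op 4 (*): stack=[52] mem=[0,0,0,0]
After op 5 (STO M0): stack=[empty] mem=[52,0,0,0]
After op 6 (push 6): stack=[6] mem=[52,0,0,0]
After op 7 (dup): stack=[6,6] mem=[52,0,0,0]
After op 8 (/): stack=[1] mem=[52,0,0,0]
After op 9 (STO M1): stack=[empty] mem=[52,1,0,0]
After op 10 (push 3): stack=[3] mem=[52,1,0,0]
After op 11 (RCL M1): stack=[3,1] mem=[52,1,0,0]
After op 12 (+): stack=[4] mem=[52,1,0,0]

Answer: 4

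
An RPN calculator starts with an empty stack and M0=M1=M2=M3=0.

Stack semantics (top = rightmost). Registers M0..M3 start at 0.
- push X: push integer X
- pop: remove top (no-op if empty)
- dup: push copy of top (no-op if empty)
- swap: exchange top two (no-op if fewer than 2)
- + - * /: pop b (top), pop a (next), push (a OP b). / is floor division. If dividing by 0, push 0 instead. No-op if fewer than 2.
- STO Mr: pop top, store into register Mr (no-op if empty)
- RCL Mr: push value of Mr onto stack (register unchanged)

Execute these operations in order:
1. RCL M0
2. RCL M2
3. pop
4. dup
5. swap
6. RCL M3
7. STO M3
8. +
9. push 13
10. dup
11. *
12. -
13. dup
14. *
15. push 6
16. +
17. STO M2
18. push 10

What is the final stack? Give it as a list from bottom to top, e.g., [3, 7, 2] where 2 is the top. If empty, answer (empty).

Answer: [10]

Derivation:
After op 1 (RCL M0): stack=[0] mem=[0,0,0,0]
After op 2 (RCL M2): stack=[0,0] mem=[0,0,0,0]
After op 3 (pop): stack=[0] mem=[0,0,0,0]
After op 4 (dup): stack=[0,0] mem=[0,0,0,0]
After op 5 (swap): stack=[0,0] mem=[0,0,0,0]
After op 6 (RCL M3): stack=[0,0,0] mem=[0,0,0,0]
After op 7 (STO M3): stack=[0,0] mem=[0,0,0,0]
After op 8 (+): stack=[0] mem=[0,0,0,0]
After op 9 (push 13): stack=[0,13] mem=[0,0,0,0]
After op 10 (dup): stack=[0,13,13] mem=[0,0,0,0]
After op 11 (*): stack=[0,169] mem=[0,0,0,0]
After op 12 (-): stack=[-169] mem=[0,0,0,0]
After op 13 (dup): stack=[-169,-169] mem=[0,0,0,0]
After op 14 (*): stack=[28561] mem=[0,0,0,0]
After op 15 (push 6): stack=[28561,6] mem=[0,0,0,0]
After op 16 (+): stack=[28567] mem=[0,0,0,0]
After op 17 (STO M2): stack=[empty] mem=[0,0,28567,0]
After op 18 (push 10): stack=[10] mem=[0,0,28567,0]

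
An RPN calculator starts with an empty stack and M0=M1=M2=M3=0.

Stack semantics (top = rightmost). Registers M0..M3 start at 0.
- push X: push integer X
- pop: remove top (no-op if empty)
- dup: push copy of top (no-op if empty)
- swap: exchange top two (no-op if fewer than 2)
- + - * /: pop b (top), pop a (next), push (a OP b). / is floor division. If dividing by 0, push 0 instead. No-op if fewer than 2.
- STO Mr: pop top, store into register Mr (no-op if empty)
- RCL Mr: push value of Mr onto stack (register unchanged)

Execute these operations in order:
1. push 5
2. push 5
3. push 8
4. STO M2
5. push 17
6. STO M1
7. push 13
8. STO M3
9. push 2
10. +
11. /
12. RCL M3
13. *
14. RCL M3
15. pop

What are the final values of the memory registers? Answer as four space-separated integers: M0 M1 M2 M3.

After op 1 (push 5): stack=[5] mem=[0,0,0,0]
After op 2 (push 5): stack=[5,5] mem=[0,0,0,0]
After op 3 (push 8): stack=[5,5,8] mem=[0,0,0,0]
After op 4 (STO M2): stack=[5,5] mem=[0,0,8,0]
After op 5 (push 17): stack=[5,5,17] mem=[0,0,8,0]
After op 6 (STO M1): stack=[5,5] mem=[0,17,8,0]
After op 7 (push 13): stack=[5,5,13] mem=[0,17,8,0]
After op 8 (STO M3): stack=[5,5] mem=[0,17,8,13]
After op 9 (push 2): stack=[5,5,2] mem=[0,17,8,13]
After op 10 (+): stack=[5,7] mem=[0,17,8,13]
After op 11 (/): stack=[0] mem=[0,17,8,13]
After op 12 (RCL M3): stack=[0,13] mem=[0,17,8,13]
After op 13 (*): stack=[0] mem=[0,17,8,13]
After op 14 (RCL M3): stack=[0,13] mem=[0,17,8,13]
After op 15 (pop): stack=[0] mem=[0,17,8,13]

Answer: 0 17 8 13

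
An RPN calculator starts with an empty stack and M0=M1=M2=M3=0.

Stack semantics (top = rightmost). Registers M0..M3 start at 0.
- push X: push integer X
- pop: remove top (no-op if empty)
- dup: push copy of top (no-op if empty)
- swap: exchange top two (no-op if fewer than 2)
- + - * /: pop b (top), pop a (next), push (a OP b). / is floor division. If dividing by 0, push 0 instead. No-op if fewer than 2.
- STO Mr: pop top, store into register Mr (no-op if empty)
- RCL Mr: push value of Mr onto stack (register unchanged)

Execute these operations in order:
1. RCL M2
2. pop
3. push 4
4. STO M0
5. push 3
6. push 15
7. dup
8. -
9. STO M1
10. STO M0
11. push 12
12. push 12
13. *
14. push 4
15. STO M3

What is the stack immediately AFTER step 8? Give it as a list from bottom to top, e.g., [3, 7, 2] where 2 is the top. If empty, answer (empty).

After op 1 (RCL M2): stack=[0] mem=[0,0,0,0]
After op 2 (pop): stack=[empty] mem=[0,0,0,0]
After op 3 (push 4): stack=[4] mem=[0,0,0,0]
After op 4 (STO M0): stack=[empty] mem=[4,0,0,0]
After op 5 (push 3): stack=[3] mem=[4,0,0,0]
After op 6 (push 15): stack=[3,15] mem=[4,0,0,0]
After op 7 (dup): stack=[3,15,15] mem=[4,0,0,0]
After op 8 (-): stack=[3,0] mem=[4,0,0,0]

[3, 0]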